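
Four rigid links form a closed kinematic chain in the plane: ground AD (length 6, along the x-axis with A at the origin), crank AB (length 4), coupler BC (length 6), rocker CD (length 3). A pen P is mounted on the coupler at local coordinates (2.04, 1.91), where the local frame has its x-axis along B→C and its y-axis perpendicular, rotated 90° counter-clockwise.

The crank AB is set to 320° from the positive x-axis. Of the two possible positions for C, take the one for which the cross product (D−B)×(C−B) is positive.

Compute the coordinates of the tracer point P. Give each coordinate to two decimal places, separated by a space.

A=(0,0), D=(6.00,0)
B = A + 4.00·(cos320°, sin320°) = (3.0642, -2.5712)
|BD| = 3.9025
circle(B,6.00) ∩ circle(D,3.00): a=5.4106, h=2.5934
  candidates: C₊=(5.4258,2.9445) cross=10.121; C₋=(8.8431,-0.9575) cross=-10.121
  mode + wants cross > 0 → take C=(5.4258,2.9445) (cross=10.121)
ex = (C−B)/|BC| = (0.3936,0.9193); ey = (-0.9193,0.3936)
P = B + 2.04·ex + 1.91·ey = (2.1113,0.0560)

2.11 0.06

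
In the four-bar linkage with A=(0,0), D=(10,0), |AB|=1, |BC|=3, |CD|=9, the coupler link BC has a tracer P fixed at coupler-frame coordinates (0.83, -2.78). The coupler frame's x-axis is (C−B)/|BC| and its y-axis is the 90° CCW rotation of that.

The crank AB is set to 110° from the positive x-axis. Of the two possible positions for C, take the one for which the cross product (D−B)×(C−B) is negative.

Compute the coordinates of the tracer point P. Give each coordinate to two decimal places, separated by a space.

A=(0,0), D=(10.00,0)
B = A + 1.00·(cos110°, sin110°) = (-0.3420, 0.9397)
|BD| = 10.3846
circle(B,3.00) ∩ circle(D,9.00): a=1.7256, h=2.4540
  candidates: C₊=(1.5986,3.2275) cross=25.484; C₋=(1.1545,-1.6604) cross=-25.484
  mode - wants cross < 0 → take C=(1.1545,-1.6604) (cross=-25.484)
ex = (C−B)/|BC| = (0.4988,-0.8667); ey = (0.8667,0.4988)
P = B + 0.83·ex + -2.78·ey = (-2.3374,-1.1664)

-2.34 -1.17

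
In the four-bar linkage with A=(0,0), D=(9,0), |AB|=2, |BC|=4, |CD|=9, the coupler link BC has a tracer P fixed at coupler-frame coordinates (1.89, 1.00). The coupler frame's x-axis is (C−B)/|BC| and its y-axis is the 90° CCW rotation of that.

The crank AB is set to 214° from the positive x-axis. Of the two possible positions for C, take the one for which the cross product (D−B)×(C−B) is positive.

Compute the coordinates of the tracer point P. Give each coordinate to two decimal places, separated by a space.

A=(0,0), D=(9.00,0)
B = A + 2.00·(cos214°, sin214°) = (-1.6581, -1.1184)
|BD| = 10.7166
circle(B,4.00) ∩ circle(D,9.00): a=2.3256, h=3.2545
  candidates: C₊=(0.3152,2.3610) cross=34.877; C₋=(0.9945,-4.1124) cross=-34.877
  mode + wants cross > 0 → take C=(0.3152,2.3610) (cross=34.877)
ex = (C−B)/|BC| = (0.4933,0.8698); ey = (-0.8698,0.4933)
P = B + 1.89·ex + 1.00·ey = (-1.5955,1.0189)

-1.60 1.02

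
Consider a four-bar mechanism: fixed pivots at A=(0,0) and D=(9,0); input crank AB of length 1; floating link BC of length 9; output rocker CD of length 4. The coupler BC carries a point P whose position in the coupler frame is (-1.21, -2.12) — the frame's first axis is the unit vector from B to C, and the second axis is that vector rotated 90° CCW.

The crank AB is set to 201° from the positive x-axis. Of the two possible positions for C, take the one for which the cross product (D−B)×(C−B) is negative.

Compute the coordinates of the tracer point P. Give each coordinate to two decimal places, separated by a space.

-2.84 -1.88

A=(0,0), D=(9.00,0)
B = A + 1.00·(cos201°, sin201°) = (-0.9336, -0.3584)
|BD| = 9.9400
circle(B,9.00) ∩ circle(D,4.00): a=8.2396, h=3.6206
  candidates: C₊=(7.1702,3.5569) cross=35.989; C₋=(7.4312,-3.6795) cross=-35.989
  mode - wants cross < 0 → take C=(7.4312,-3.6795) (cross=-35.989)
ex = (C−B)/|BC| = (0.9294,-0.3690); ey = (0.3690,0.9294)
P = B + -1.21·ex + -2.12·ey = (-2.8405,-1.8822)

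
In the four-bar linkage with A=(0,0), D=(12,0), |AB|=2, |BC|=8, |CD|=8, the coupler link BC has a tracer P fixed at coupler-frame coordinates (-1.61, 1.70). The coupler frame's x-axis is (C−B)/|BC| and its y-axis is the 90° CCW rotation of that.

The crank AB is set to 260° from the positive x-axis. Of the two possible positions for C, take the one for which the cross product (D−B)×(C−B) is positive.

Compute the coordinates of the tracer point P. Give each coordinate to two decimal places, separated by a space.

-2.69 -2.02

A=(0,0), D=(12.00,0)
B = A + 2.00·(cos260°, sin260°) = (-0.3473, -1.9696)
|BD| = 12.5034
circle(B,8.00) ∩ circle(D,8.00): a=6.2517, h=4.9916
  candidates: C₊=(5.0400,3.9445) cross=62.412; C₋=(6.6127,-5.9141) cross=-62.412
  mode + wants cross > 0 → take C=(5.0400,3.9445) (cross=62.412)
ex = (C−B)/|BC| = (0.6734,0.7393); ey = (-0.7393,0.6734)
P = B + -1.61·ex + 1.70·ey = (-2.6882,-2.0150)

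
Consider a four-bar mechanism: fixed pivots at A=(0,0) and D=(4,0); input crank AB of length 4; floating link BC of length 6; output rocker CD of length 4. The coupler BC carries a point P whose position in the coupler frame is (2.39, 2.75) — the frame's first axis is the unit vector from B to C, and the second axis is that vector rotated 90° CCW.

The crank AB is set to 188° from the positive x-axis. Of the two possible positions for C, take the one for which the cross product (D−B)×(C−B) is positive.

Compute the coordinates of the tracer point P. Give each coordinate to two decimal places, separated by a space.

-3.46 3.05

A=(0,0), D=(4.00,0)
B = A + 4.00·(cos188°, sin188°) = (-3.9611, -0.5567)
|BD| = 7.9805
circle(B,6.00) ∩ circle(D,4.00): a=5.2433, h=2.9168
  candidates: C₊=(1.0660,2.7188) cross=23.278; C₋=(1.4729,-3.1006) cross=-23.278
  mode + wants cross > 0 → take C=(1.0660,2.7188) (cross=23.278)
ex = (C−B)/|BC| = (0.8378,0.5459); ey = (-0.5459,0.8378)
P = B + 2.39·ex + 2.75·ey = (-3.4599,3.0521)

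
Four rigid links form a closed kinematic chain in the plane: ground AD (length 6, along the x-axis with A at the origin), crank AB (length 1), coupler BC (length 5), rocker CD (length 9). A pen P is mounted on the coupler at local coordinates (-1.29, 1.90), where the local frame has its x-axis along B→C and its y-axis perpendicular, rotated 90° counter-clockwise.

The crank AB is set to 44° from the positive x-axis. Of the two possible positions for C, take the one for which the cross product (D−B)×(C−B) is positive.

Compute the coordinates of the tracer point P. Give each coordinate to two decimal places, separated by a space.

-0.50 -1.25

A=(0,0), D=(6.00,0)
B = A + 1.00·(cos44°, sin44°) = (0.7193, 0.6947)
|BD| = 5.3262
circle(B,5.00) ∩ circle(D,9.00): a=-2.5940, h=4.2745
  candidates: C₊=(-1.2950,5.2709) cross=22.767; C₋=(-2.4100,-3.2050) cross=-22.767
  mode + wants cross > 0 → take C=(-1.2950,5.2709) (cross=22.767)
ex = (C−B)/|BC| = (-0.4029,0.9153); ey = (-0.9153,-0.4029)
P = B + -1.29·ex + 1.90·ey = (-0.4999,-1.2515)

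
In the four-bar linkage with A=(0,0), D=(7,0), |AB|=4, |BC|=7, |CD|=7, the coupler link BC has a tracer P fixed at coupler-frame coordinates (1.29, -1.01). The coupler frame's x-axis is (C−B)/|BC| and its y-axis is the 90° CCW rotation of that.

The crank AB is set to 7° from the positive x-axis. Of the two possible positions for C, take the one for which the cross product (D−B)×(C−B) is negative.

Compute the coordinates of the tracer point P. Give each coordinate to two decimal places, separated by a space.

3.04 -0.86

A=(0,0), D=(7.00,0)
B = A + 4.00·(cos7°, sin7°) = (3.9702, 0.4875)
|BD| = 3.0688
circle(B,7.00) ∩ circle(D,7.00): a=1.5344, h=6.8298
  candidates: C₊=(6.5700,6.9868) cross=20.959; C₋=(4.4002,-6.4993) cross=-20.959
  mode - wants cross < 0 → take C=(4.4002,-6.4993) (cross=-20.959)
ex = (C−B)/|BC| = (0.0614,-0.9981); ey = (0.9981,0.0614)
P = B + 1.29·ex + -1.01·ey = (3.0413,-0.8621)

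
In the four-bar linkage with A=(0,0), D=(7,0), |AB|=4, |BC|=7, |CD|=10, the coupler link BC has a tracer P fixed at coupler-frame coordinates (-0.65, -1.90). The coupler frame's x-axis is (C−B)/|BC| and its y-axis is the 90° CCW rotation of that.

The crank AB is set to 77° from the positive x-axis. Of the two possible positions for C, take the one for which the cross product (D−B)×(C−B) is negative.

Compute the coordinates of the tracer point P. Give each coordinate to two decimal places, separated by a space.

-0.37 5.45

A=(0,0), D=(7.00,0)
B = A + 4.00·(cos77°, sin77°) = (0.8998, 3.8975)
|BD| = 7.2390
circle(B,7.00) ∩ circle(D,10.00): a=0.0969, h=6.9993
  candidates: C₊=(4.7499,9.7436) cross=50.668; C₋=(-2.7870,-2.0529) cross=-50.668
  mode - wants cross < 0 → take C=(-2.7870,-2.0529) (cross=-50.668)
ex = (C−B)/|BC| = (-0.5267,-0.8501); ey = (0.8501,-0.5267)
P = B + -0.65·ex + -1.90·ey = (-0.3730,5.4507)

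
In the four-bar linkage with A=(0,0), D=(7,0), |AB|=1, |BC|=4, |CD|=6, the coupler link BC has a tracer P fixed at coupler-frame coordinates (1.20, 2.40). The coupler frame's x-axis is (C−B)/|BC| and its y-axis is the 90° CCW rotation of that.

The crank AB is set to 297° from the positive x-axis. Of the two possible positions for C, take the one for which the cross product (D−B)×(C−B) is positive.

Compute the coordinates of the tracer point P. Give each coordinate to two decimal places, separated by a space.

-1.43 1.02

A=(0,0), D=(7.00,0)
B = A + 1.00·(cos297°, sin297°) = (0.4540, -0.8910)
|BD| = 6.6064
circle(B,4.00) ∩ circle(D,6.00): a=1.7895, h=3.5774
  candidates: C₊=(1.7446,2.8950) cross=23.634; C₋=(2.7096,-4.1944) cross=-23.634
  mode + wants cross > 0 → take C=(1.7446,2.8950) (cross=23.634)
ex = (C−B)/|BC| = (0.3227,0.9465); ey = (-0.9465,0.3227)
P = B + 1.20·ex + 2.40·ey = (-1.4304,1.0192)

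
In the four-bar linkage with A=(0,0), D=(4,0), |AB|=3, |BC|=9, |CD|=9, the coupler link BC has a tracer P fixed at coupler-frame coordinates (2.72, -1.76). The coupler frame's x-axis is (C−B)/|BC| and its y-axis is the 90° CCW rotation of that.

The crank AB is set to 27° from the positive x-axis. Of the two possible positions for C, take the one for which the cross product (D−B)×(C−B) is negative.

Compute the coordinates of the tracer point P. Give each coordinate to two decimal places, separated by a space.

-0.42 0.39

A=(0,0), D=(4.00,0)
B = A + 3.00·(cos27°, sin27°) = (2.6730, 1.3620)
|BD| = 1.9015
circle(B,9.00) ∩ circle(D,9.00): a=0.9508, h=8.9496
  candidates: C₊=(9.7467,6.9265) cross=17.018; C₋=(-3.0736,-5.5645) cross=-17.018
  mode - wants cross < 0 → take C=(-3.0736,-5.5645) (cross=-17.018)
ex = (C−B)/|BC| = (-0.6385,-0.7696); ey = (0.7696,-0.6385)
P = B + 2.72·ex + -1.76·ey = (-0.4183,0.3924)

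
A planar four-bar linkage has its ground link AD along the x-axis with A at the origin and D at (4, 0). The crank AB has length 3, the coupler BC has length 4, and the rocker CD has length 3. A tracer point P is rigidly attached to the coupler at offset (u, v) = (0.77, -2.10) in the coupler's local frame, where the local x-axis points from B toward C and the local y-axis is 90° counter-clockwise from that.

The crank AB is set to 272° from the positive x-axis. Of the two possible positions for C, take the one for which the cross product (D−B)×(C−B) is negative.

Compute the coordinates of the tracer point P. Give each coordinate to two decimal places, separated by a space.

A=(0,0), D=(4.00,0)
B = A + 3.00·(cos272°, sin272°) = (0.1047, -2.9982)
|BD| = 4.9155
circle(B,4.00) ∩ circle(D,3.00): a=3.1698, h=2.4398
  candidates: C₊=(1.1285,0.8686) cross=11.993; C₋=(4.1047,-2.9982) cross=-11.993
  mode - wants cross < 0 → take C=(4.1047,-2.9982) (cross=-11.993)
ex = (C−B)/|BC| = (1.0000,0.0000); ey = (-0.0000,1.0000)
P = B + 0.77·ex + -2.10·ey = (0.8747,-5.0982)

0.87 -5.10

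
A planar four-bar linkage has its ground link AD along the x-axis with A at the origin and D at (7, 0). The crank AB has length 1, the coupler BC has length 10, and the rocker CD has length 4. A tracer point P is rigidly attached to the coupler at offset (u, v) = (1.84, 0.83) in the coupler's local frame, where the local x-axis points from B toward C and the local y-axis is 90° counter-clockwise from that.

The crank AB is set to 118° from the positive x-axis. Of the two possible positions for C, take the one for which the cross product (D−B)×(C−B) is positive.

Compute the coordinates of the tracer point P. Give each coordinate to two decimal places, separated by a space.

1.11 2.14

A=(0,0), D=(7.00,0)
B = A + 1.00·(cos118°, sin118°) = (-0.4695, 0.8829)
|BD| = 7.5215
circle(B,10.00) ∩ circle(D,4.00): a=9.3447, h=3.5603
  candidates: C₊=(9.2286,3.3216) cross=26.779; C₋=(8.3927,-3.7497) cross=-26.779
  mode + wants cross > 0 → take C=(9.2286,3.3216) (cross=26.779)
ex = (C−B)/|BC| = (0.9698,0.2439); ey = (-0.2439,0.9698)
P = B + 1.84·ex + 0.83·ey = (1.1126,2.1366)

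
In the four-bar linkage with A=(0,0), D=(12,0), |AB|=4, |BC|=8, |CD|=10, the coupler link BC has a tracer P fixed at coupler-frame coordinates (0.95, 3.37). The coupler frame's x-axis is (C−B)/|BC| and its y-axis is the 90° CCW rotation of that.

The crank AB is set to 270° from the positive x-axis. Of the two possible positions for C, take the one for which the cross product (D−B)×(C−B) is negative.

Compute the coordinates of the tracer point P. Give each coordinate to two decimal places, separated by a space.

A=(0,0), D=(12.00,0)
B = A + 4.00·(cos270°, sin270°) = (-0.0000, -4.0000)
|BD| = 12.6491
circle(B,8.00) ∩ circle(D,10.00): a=4.9015, h=6.3226
  candidates: C₊=(2.6506,3.5481) cross=79.975; C₋=(6.6494,-8.4481) cross=-79.975
  mode - wants cross < 0 → take C=(6.6494,-8.4481) (cross=-79.975)
ex = (C−B)/|BC| = (0.8312,-0.5560); ey = (0.5560,0.8312)
P = B + 0.95·ex + 3.37·ey = (2.6634,-1.7272)

2.66 -1.73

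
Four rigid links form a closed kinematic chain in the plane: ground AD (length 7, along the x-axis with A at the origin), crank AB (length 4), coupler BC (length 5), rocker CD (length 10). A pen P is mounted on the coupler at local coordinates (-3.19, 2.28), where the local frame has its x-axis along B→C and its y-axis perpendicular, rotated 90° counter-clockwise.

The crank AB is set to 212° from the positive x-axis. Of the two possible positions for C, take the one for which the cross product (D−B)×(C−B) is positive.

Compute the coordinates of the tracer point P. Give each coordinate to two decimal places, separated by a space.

-6.15 -4.91

A=(0,0), D=(7.00,0)
B = A + 4.00·(cos212°, sin212°) = (-3.3922, -2.1197)
|BD| = 10.6062
circle(B,5.00) ∩ circle(D,10.00): a=1.7674, h=4.6772
  candidates: C₊=(-2.5952,2.8164) cross=49.607; C₋=(-0.7257,-6.3493) cross=-49.607
  mode + wants cross > 0 → take C=(-2.5952,2.8164) (cross=49.607)
ex = (C−B)/|BC| = (0.1594,0.9872); ey = (-0.9872,0.1594)
P = B + -3.19·ex + 2.28·ey = (-6.1515,-4.9055)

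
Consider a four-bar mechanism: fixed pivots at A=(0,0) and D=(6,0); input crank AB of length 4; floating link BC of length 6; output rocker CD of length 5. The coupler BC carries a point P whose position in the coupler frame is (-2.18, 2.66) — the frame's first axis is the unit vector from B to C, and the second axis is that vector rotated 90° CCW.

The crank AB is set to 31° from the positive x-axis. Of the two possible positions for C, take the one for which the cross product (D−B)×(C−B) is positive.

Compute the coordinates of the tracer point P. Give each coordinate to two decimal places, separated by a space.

0.54 3.93

A=(0,0), D=(6.00,0)
B = A + 4.00·(cos31°, sin31°) = (3.4287, 2.0602)
|BD| = 3.2948
circle(B,6.00) ∩ circle(D,5.00): a=3.3167, h=5.0000
  candidates: C₊=(9.1434,3.8884) cross=16.474; C₋=(2.8908,-3.9157) cross=-16.474
  mode + wants cross > 0 → take C=(9.1434,3.8884) (cross=16.474)
ex = (C−B)/|BC| = (0.9524,0.3047); ey = (-0.3047,0.9524)
P = B + -2.18·ex + 2.66·ey = (0.5418,3.9294)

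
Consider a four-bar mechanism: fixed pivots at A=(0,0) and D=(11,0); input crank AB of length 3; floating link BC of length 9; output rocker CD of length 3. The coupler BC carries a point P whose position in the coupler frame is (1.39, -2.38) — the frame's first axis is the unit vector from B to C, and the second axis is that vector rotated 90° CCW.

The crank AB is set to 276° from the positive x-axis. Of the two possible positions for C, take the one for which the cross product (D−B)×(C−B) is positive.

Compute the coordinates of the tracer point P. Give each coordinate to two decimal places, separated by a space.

A=(0,0), D=(11.00,0)
B = A + 3.00·(cos276°, sin276°) = (0.3136, -2.9836)
|BD| = 11.0951
circle(B,9.00) ∩ circle(D,3.00): a=8.7922, h=1.9227
  candidates: C₊=(8.2649,1.2326) cross=21.333; C₋=(9.2990,-2.4711) cross=-21.333
  mode + wants cross > 0 → take C=(8.2649,1.2326) (cross=21.333)
ex = (C−B)/|BC| = (0.8835,0.4685); ey = (-0.4685,0.8835)
P = B + 1.39·ex + -2.38·ey = (2.6566,-4.4351)

2.66 -4.44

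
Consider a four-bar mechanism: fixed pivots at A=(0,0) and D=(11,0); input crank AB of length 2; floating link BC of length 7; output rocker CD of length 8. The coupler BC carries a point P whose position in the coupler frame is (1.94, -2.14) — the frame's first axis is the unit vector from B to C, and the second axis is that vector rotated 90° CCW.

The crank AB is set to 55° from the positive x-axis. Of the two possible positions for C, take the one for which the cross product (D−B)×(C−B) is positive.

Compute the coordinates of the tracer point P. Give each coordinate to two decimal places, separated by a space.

4.03 1.41

A=(0,0), D=(11.00,0)
B = A + 2.00·(cos55°, sin55°) = (1.1472, 1.6383)
|BD| = 9.9881
circle(B,7.00) ∩ circle(D,8.00): a=4.2432, h=5.5674
  candidates: C₊=(6.2460,6.4343) cross=55.607; C₋=(4.4197,-4.5496) cross=-55.607
  mode + wants cross > 0 → take C=(6.2460,6.4343) (cross=55.607)
ex = (C−B)/|BC| = (0.7284,0.6851); ey = (-0.6851,0.7284)
P = B + 1.94·ex + -2.14·ey = (4.0265,1.4087)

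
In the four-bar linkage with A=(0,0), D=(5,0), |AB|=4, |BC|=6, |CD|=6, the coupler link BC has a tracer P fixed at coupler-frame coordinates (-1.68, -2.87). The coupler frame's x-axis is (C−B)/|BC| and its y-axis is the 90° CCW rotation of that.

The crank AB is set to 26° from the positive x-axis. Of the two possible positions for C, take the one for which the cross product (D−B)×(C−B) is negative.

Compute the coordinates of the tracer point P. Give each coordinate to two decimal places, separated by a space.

A=(0,0), D=(5.00,0)
B = A + 4.00·(cos26°, sin26°) = (3.5952, 1.7535)
|BD| = 2.2468
circle(B,6.00) ∩ circle(D,6.00): a=1.1234, h=5.8939
  candidates: C₊=(8.8973,4.5619) cross=13.243; C₋=(-0.3022,-2.8084) cross=-13.243
  mode - wants cross < 0 → take C=(-0.3022,-2.8084) (cross=-13.243)
ex = (C−B)/|BC| = (-0.6496,-0.7603); ey = (0.7603,-0.6496)
P = B + -1.68·ex + -2.87·ey = (2.5043,4.8950)

2.50 4.90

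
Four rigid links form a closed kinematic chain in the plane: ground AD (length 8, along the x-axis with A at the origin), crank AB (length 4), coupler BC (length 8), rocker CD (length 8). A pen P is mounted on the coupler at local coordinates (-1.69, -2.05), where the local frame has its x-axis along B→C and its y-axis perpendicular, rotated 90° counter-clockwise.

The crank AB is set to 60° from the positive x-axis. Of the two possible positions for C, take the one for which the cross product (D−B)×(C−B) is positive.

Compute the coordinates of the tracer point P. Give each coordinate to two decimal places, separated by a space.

A=(0,0), D=(8.00,0)
B = A + 4.00·(cos60°, sin60°) = (2.0000, 3.4641)
|BD| = 6.9282
circle(B,8.00) ∩ circle(D,8.00): a=3.4641, h=7.2111
  candidates: C₊=(8.6056,7.9770) cross=49.960; C₋=(1.3944,-4.5129) cross=-49.960
  mode + wants cross > 0 → take C=(8.6056,7.9770) (cross=49.960)
ex = (C−B)/|BC| = (0.8257,0.5641); ey = (-0.5641,0.8257)
P = B + -1.69·ex + -2.05·ey = (1.7610,0.8181)

1.76 0.82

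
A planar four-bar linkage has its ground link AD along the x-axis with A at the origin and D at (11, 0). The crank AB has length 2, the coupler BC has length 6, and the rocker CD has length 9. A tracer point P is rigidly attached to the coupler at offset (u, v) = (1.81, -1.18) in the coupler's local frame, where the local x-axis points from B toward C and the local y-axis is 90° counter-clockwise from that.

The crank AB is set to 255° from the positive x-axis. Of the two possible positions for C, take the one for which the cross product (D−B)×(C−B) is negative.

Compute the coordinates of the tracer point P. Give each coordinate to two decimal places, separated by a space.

A=(0,0), D=(11.00,0)
B = A + 2.00·(cos255°, sin255°) = (-0.5176, -1.9319)
|BD| = 11.6785
circle(B,6.00) ∩ circle(D,9.00): a=3.9127, h=4.5488
  candidates: C₊=(2.5887,3.2015) cross=53.123; C₋=(4.0936,-5.7707) cross=-53.123
  mode - wants cross < 0 → take C=(4.0936,-5.7707) (cross=-53.123)
ex = (C−B)/|BC| = (0.7685,-0.6398); ey = (0.6398,0.7685)
P = B + 1.81·ex + -1.18·ey = (0.1184,-3.9968)

0.12 -4.00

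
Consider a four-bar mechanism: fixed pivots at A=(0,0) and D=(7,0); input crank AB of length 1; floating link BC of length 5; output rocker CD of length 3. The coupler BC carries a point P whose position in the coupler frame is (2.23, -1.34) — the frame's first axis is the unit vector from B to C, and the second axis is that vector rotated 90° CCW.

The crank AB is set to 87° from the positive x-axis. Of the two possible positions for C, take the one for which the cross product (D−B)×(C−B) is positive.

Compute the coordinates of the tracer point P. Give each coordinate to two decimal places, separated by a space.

A=(0,0), D=(7.00,0)
B = A + 1.00·(cos87°, sin87°) = (0.0523, 0.9986)
|BD| = 7.0191
circle(B,5.00) ∩ circle(D,3.00): a=4.6493, h=1.8396
  candidates: C₊=(4.9161,2.1580) cross=12.912; C₋=(4.3926,-1.4837) cross=-12.912
  mode + wants cross > 0 → take C=(4.9161,2.1580) (cross=12.912)
ex = (C−B)/|BC| = (0.9727,0.2319); ey = (-0.2319,0.9727)
P = B + 2.23·ex + -1.34·ey = (2.5323,0.2123)

2.53 0.21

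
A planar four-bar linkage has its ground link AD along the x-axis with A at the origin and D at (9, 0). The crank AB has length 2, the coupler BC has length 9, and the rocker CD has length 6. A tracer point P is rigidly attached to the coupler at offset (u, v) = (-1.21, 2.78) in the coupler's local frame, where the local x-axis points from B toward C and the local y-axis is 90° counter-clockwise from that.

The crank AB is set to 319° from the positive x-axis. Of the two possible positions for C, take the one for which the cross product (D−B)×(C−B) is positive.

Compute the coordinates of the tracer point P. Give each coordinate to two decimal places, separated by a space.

A=(0,0), D=(9.00,0)
B = A + 2.00·(cos319°, sin319°) = (1.5094, -1.3121)
|BD| = 7.6046
circle(B,9.00) ∩ circle(D,6.00): a=6.7610, h=5.9404
  candidates: C₊=(7.1441,5.7058) cross=45.175; C₋=(9.1940,-5.9969) cross=-45.175
  mode + wants cross > 0 → take C=(7.1441,5.7058) (cross=45.175)
ex = (C−B)/|BC| = (0.6261,0.7798); ey = (-0.7798,0.6261)
P = B + -1.21·ex + 2.78·ey = (-1.4159,-0.5151)

-1.42 -0.52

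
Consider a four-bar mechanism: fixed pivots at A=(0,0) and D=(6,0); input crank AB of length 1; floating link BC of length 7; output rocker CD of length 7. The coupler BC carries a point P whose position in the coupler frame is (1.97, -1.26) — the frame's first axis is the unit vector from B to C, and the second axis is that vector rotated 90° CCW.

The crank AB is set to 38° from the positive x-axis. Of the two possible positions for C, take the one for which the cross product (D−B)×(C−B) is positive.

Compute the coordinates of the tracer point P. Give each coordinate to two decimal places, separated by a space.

2.84 1.74

A=(0,0), D=(6.00,0)
B = A + 1.00·(cos38°, sin38°) = (0.7880, 0.6157)
|BD| = 5.2482
circle(B,7.00) ∩ circle(D,7.00): a=2.6241, h=6.4895
  candidates: C₊=(4.1553,6.7526) cross=34.059; C₋=(2.6327,-6.1369) cross=-34.059
  mode + wants cross > 0 → take C=(4.1553,6.7526) (cross=34.059)
ex = (C−B)/|BC| = (0.4810,0.8767); ey = (-0.8767,0.4810)
P = B + 1.97·ex + -1.26·ey = (2.8403,1.7367)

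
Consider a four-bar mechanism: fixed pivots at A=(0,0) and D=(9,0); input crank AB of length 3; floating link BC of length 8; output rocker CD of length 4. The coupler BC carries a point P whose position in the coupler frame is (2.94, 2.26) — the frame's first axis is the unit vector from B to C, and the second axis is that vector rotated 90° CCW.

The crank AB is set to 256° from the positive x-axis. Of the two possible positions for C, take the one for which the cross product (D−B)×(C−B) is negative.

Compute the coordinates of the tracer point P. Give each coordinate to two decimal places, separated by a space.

A=(0,0), D=(9.00,0)
B = A + 3.00·(cos256°, sin256°) = (-0.7258, -2.9109)
|BD| = 10.1520
circle(B,8.00) ∩ circle(D,4.00): a=7.4401, h=2.9403
  candidates: C₊=(5.5588,2.0392) cross=29.850; C₋=(7.2450,-3.5944) cross=-29.850
  mode - wants cross < 0 → take C=(7.2450,-3.5944) (cross=-29.850)
ex = (C−B)/|BC| = (0.9963,-0.0854); ey = (0.0854,0.9963)
P = B + 2.94·ex + 2.26·ey = (2.3966,-0.9104)

2.40 -0.91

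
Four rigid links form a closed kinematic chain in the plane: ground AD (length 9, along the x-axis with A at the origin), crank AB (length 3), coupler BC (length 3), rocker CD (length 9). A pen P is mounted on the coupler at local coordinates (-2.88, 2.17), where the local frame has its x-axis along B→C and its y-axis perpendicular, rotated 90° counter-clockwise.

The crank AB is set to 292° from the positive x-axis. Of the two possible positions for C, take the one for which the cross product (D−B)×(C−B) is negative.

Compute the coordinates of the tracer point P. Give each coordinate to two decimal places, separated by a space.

2.36 0.60

A=(0,0), D=(9.00,0)
B = A + 3.00·(cos292°, sin292°) = (1.1238, -2.7816)
|BD| = 8.3529
circle(B,3.00) ∩ circle(D,9.00): a=-0.1334, h=2.9970
  candidates: C₊=(0.0000,0.0000) cross=25.034; C₋=(1.9960,-5.6520) cross=-25.034
  mode - wants cross < 0 → take C=(1.9960,-5.6520) (cross=-25.034)
ex = (C−B)/|BC| = (0.2907,-0.9568); ey = (0.9568,0.2907)
P = B + -2.88·ex + 2.17·ey = (2.3627,0.6049)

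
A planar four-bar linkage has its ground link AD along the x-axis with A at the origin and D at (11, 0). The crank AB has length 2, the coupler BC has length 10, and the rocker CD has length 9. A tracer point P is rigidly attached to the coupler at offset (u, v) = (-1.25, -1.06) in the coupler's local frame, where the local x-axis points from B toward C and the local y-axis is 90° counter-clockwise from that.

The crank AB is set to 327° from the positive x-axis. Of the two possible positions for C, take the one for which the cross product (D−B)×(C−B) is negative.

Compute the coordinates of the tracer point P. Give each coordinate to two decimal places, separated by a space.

0.06 -0.85

A=(0,0), D=(11.00,0)
B = A + 2.00·(cos327°, sin327°) = (1.6773, -1.0893)
|BD| = 9.3861
circle(B,10.00) ∩ circle(D,9.00): a=5.7052, h=8.2129
  candidates: C₊=(6.3908,7.7302) cross=77.086; C₋=(8.2971,-8.5845) cross=-77.086
  mode - wants cross < 0 → take C=(8.2971,-8.5845) (cross=-77.086)
ex = (C−B)/|BC| = (0.6620,-0.7495); ey = (0.7495,0.6620)
P = B + -1.25·ex + -1.06·ey = (0.0554,-0.8541)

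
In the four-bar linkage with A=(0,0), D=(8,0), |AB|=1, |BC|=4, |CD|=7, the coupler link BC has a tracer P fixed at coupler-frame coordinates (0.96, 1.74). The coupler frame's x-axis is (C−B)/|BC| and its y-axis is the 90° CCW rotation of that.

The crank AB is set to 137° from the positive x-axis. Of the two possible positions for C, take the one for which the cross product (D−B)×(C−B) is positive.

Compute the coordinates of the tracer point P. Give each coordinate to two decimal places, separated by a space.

-1.35 2.57

A=(0,0), D=(8.00,0)
B = A + 1.00·(cos137°, sin137°) = (-0.7314, 0.6820)
|BD| = 8.7579
circle(B,4.00) ∩ circle(D,7.00): a=2.4950, h=3.1265
  candidates: C₊=(1.9995,3.6047) cross=27.382; C₋=(1.5126,-2.6293) cross=-27.382
  mode + wants cross > 0 → take C=(1.9995,3.6047) (cross=27.382)
ex = (C−B)/|BC| = (0.6827,0.7307); ey = (-0.7307,0.6827)
P = B + 0.96·ex + 1.74·ey = (-1.3473,2.5714)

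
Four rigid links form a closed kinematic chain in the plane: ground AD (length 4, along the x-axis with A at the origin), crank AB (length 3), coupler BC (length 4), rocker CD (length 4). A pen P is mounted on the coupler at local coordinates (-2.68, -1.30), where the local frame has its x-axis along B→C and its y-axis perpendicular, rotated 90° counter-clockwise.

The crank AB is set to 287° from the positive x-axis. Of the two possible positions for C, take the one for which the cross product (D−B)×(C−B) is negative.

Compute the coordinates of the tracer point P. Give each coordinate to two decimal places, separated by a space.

A=(0,0), D=(4.00,0)
B = A + 3.00·(cos287°, sin287°) = (0.8771, -2.8689)
|BD| = 4.2406
circle(B,4.00) ∩ circle(D,4.00): a=2.1203, h=3.3918
  candidates: C₊=(0.1439,1.0633) cross=14.383; C₋=(4.7332,-3.9322) cross=-14.383
  mode - wants cross < 0 → take C=(4.7332,-3.9322) (cross=-14.383)
ex = (C−B)/|BC| = (0.9640,-0.2658); ey = (0.2658,0.9640)
P = B + -2.68·ex + -1.30·ey = (-2.0520,-3.4097)

-2.05 -3.41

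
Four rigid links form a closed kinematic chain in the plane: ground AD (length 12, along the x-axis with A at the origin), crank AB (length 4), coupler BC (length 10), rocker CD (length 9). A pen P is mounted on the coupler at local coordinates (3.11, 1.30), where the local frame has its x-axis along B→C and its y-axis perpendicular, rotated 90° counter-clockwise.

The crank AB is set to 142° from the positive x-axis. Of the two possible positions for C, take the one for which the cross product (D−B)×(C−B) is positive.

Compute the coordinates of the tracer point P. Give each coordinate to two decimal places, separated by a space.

A=(0,0), D=(12.00,0)
B = A + 4.00·(cos142°, sin142°) = (-3.1520, 2.4626)
|BD| = 15.3509
circle(B,10.00) ∩ circle(D,9.00): a=8.2943, h=5.5861
  candidates: C₊=(5.9310,6.6458) cross=85.752; C₋=(4.1387,-4.3817) cross=-85.752
  mode + wants cross > 0 → take C=(5.9310,6.6458) (cross=85.752)
ex = (C−B)/|BC| = (0.9083,0.4183); ey = (-0.4183,0.9083)
P = B + 3.11·ex + 1.30·ey = (-0.8710,4.9444)

-0.87 4.94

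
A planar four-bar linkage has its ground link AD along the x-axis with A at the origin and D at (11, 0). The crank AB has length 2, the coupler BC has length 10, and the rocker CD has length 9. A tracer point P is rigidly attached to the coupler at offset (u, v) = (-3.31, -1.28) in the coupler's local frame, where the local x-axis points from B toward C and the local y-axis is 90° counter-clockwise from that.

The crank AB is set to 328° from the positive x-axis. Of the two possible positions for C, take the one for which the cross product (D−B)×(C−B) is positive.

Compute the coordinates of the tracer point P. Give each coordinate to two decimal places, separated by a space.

A=(0,0), D=(11.00,0)
B = A + 2.00·(cos328°, sin328°) = (1.6961, -1.0598)
|BD| = 9.3641
circle(B,10.00) ∩ circle(D,9.00): a=5.6966, h=8.2188
  candidates: C₊=(6.4258,7.7509) cross=76.962; C₋=(8.2863,-8.5811) cross=-76.962
  mode + wants cross > 0 → take C=(6.4258,7.7509) (cross=76.962)
ex = (C−B)/|BC| = (0.4730,0.8811); ey = (-0.8811,0.4730)
P = B + -3.31·ex + -1.28·ey = (1.2583,-4.5816)

1.26 -4.58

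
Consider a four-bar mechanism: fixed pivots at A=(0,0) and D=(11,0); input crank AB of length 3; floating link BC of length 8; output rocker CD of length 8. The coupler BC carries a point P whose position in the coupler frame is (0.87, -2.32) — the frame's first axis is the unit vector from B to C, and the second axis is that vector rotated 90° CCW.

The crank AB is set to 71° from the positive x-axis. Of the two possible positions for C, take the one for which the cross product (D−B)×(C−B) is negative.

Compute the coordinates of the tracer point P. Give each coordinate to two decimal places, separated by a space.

-0.76 1.07

A=(0,0), D=(11.00,0)
B = A + 3.00·(cos71°, sin71°) = (0.9767, 2.8366)
|BD| = 10.4169
circle(B,8.00) ∩ circle(D,8.00): a=5.2085, h=6.0722
  candidates: C₊=(7.6418,7.2610) cross=63.254; C₋=(4.3349,-4.4245) cross=-63.254
  mode - wants cross < 0 → take C=(4.3349,-4.4245) (cross=-63.254)
ex = (C−B)/|BC| = (0.4198,-0.9076); ey = (0.9076,0.4198)
P = B + 0.87·ex + -2.32·ey = (-0.7638,1.0730)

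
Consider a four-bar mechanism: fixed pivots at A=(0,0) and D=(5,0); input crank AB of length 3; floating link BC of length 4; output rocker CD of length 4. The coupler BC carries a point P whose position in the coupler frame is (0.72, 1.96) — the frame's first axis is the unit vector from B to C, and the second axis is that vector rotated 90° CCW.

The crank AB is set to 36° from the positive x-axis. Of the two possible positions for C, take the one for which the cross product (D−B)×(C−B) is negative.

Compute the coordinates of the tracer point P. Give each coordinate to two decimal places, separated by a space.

4.20 0.67

A=(0,0), D=(5.00,0)
B = A + 3.00·(cos36°, sin36°) = (2.4271, 1.7634)
|BD| = 3.1192
circle(B,4.00) ∩ circle(D,4.00): a=1.5596, h=3.6834
  candidates: C₊=(5.7958,3.9200) cross=11.489; C₋=(1.6312,-2.1567) cross=-11.489
  mode - wants cross < 0 → take C=(1.6312,-2.1567) (cross=-11.489)
ex = (C−B)/|BC| = (-0.1990,-0.9800); ey = (0.9800,-0.1990)
P = B + 0.72·ex + 1.96·ey = (4.2046,0.6678)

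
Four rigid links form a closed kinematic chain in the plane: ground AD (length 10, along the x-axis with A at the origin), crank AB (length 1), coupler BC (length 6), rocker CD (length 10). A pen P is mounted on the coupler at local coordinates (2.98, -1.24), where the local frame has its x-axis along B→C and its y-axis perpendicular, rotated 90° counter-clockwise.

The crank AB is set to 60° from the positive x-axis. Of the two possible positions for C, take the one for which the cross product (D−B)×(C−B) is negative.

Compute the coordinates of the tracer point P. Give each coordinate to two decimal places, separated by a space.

A=(0,0), D=(10.00,0)
B = A + 1.00·(cos60°, sin60°) = (0.5000, 0.8660)
|BD| = 9.5394
circle(B,6.00) ∩ circle(D,10.00): a=1.4152, h=5.8307
  candidates: C₊=(2.4387,6.5442) cross=55.621; C₋=(1.3800,-5.0691) cross=-55.621
  mode - wants cross < 0 → take C=(1.3800,-5.0691) (cross=-55.621)
ex = (C−B)/|BC| = (0.1467,-0.9892); ey = (0.9892,0.1467)
P = B + 2.98·ex + -1.24·ey = (-0.2895,-2.2636)

-0.29 -2.26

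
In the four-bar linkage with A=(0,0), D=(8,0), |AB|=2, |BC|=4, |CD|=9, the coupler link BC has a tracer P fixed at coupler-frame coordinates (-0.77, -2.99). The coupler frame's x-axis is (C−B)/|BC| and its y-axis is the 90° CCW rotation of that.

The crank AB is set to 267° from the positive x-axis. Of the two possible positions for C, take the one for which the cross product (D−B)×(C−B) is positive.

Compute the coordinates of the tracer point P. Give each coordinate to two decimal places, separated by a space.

A=(0,0), D=(8.00,0)
B = A + 2.00·(cos267°, sin267°) = (-0.1047, -1.9973)
|BD| = 8.3471
circle(B,4.00) ∩ circle(D,9.00): a=0.2800, h=3.9902
  candidates: C₊=(-0.7875,1.9440) cross=33.307; C₋=(1.1220,-5.8045) cross=-33.307
  mode + wants cross > 0 → take C=(-0.7875,1.9440) (cross=33.307)
ex = (C−B)/|BC| = (-0.1707,0.9853); ey = (-0.9853,-0.1707)
P = B + -0.77·ex + -2.99·ey = (2.9729,-2.2455)

2.97 -2.25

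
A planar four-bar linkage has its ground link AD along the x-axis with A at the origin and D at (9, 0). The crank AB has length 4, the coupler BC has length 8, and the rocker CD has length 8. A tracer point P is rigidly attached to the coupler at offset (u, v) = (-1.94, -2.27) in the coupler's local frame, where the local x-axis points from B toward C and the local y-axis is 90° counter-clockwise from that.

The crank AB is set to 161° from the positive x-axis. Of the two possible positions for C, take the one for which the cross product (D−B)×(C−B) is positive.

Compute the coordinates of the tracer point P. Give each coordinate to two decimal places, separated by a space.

A=(0,0), D=(9.00,0)
B = A + 4.00·(cos161°, sin161°) = (-3.7821, 1.3023)
|BD| = 12.8482
circle(B,8.00) ∩ circle(D,8.00): a=6.4241, h=4.7677
  candidates: C₊=(3.0922,5.3943) cross=61.256; C₋=(2.1257,-4.0920) cross=-61.256
  mode + wants cross > 0 → take C=(3.0922,5.3943) (cross=61.256)
ex = (C−B)/|BC| = (0.8593,0.5115); ey = (-0.5115,0.8593)
P = B + -1.94·ex + -2.27·ey = (-4.2880,-1.6406)

-4.29 -1.64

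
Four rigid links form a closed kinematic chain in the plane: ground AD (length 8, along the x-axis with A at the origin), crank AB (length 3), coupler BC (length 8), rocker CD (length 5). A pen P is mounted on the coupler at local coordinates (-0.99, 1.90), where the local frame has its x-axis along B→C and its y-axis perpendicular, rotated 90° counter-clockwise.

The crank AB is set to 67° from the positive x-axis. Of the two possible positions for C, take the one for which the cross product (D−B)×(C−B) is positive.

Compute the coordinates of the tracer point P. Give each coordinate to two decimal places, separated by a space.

-0.29 4.32

A=(0,0), D=(8.00,0)
B = A + 3.00·(cos67°, sin67°) = (1.1722, 2.7615)
|BD| = 7.3651
circle(B,8.00) ∩ circle(D,5.00): a=6.3302, h=4.8917
  candidates: C₊=(8.8747,4.9229) cross=36.028; C₋=(5.2064,-4.1468) cross=-36.028
  mode + wants cross > 0 → take C=(8.8747,4.9229) (cross=36.028)
ex = (C−B)/|BC| = (0.9628,0.2702); ey = (-0.2702,0.9628)
P = B + -0.99·ex + 1.90·ey = (-0.2943,4.3234)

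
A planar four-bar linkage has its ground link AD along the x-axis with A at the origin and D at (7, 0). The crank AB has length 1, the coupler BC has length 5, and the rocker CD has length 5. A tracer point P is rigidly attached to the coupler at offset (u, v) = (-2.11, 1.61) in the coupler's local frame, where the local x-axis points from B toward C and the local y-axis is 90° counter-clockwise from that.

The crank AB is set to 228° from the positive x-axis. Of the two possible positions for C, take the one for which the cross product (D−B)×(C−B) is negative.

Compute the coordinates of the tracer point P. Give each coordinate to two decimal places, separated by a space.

A=(0,0), D=(7.00,0)
B = A + 1.00·(cos228°, sin228°) = (-0.6691, -0.7431)
|BD| = 7.7051
circle(B,5.00) ∩ circle(D,5.00): a=3.8525, h=3.1872
  candidates: C₊=(2.8580,2.8007) cross=24.557; C₋=(3.4728,-3.5439) cross=-24.557
  mode - wants cross < 0 → take C=(3.4728,-3.5439) (cross=-24.557)
ex = (C−B)/|BC| = (0.8284,-0.5601); ey = (0.5601,0.8284)
P = B + -2.11·ex + 1.61·ey = (-1.5152,1.7725)

-1.52 1.77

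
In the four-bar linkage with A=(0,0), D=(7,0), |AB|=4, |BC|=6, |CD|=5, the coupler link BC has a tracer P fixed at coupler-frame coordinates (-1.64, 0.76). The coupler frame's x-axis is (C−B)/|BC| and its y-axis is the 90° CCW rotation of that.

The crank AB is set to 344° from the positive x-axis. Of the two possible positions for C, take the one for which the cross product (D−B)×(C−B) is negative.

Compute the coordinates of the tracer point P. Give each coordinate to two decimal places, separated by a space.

3.00 0.49

A=(0,0), D=(7.00,0)
B = A + 4.00·(cos344°, sin344°) = (3.8450, -1.1025)
|BD| = 3.3421
circle(B,6.00) ∩ circle(D,5.00): a=3.3167, h=4.9999
  candidates: C₊=(5.3266,4.7117) cross=16.710; C₋=(8.6256,-4.7284) cross=-16.710
  mode - wants cross < 0 → take C=(8.6256,-4.7284) (cross=-16.710)
ex = (C−B)/|BC| = (0.7968,-0.6043); ey = (0.6043,0.7968)
P = B + -1.64·ex + 0.76·ey = (2.9976,0.4940)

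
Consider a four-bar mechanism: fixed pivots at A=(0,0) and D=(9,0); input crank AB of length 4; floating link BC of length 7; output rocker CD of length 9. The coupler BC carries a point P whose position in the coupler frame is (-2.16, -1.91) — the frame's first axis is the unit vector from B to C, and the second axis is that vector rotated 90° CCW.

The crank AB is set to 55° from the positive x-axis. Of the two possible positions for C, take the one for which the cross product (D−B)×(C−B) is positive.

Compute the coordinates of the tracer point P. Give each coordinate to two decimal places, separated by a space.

2.41 0.40

A=(0,0), D=(9.00,0)
B = A + 4.00·(cos55°, sin55°) = (2.2943, 3.2766)
|BD| = 7.4634
circle(B,7.00) ∩ circle(D,9.00): a=1.5879, h=6.8175
  candidates: C₊=(6.7141,8.7049) cross=50.882; C₋=(0.7280,-3.5459) cross=-50.882
  mode + wants cross > 0 → take C=(6.7141,8.7049) (cross=50.882)
ex = (C−B)/|BC| = (0.6314,0.7755); ey = (-0.7755,0.6314)
P = B + -2.16·ex + -1.91·ey = (2.4116,0.3956)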